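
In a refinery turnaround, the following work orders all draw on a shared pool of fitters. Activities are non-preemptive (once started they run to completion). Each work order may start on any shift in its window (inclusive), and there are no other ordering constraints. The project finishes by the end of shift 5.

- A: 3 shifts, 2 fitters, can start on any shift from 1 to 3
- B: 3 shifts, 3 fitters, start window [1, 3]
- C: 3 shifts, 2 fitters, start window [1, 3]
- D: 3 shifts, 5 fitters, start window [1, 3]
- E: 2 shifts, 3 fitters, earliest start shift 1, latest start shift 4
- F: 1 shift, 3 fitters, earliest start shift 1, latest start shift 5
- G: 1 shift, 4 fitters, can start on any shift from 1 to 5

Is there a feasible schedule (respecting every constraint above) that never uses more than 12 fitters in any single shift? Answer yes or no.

Schedule A@1, B@1, C@1, D@1, E@4, F@4, G@4: s1:12  s2:12  s3:12  s4:10  s5:3 — peak 12 ≤ 12.

yes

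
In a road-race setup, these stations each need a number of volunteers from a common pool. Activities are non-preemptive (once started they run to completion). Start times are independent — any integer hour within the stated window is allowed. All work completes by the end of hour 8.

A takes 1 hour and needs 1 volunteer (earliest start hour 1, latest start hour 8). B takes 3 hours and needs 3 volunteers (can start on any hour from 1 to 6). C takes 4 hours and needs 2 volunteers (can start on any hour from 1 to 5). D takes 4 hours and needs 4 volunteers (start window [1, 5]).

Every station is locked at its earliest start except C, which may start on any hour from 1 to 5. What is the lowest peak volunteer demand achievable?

8

C@1: h1:10  h2:9  h3:9  h4:6  h5:0  h6:0  h7:0  h8:0 → peak 10
C@2: h1:8  h2:9  h3:9  h4:6  h5:2  h6:0  h7:0  h8:0 → peak 9
C@3: h1:8  h2:7  h3:9  h4:6  h5:2  h6:2  h7:0  h8:0 → peak 9
C@4: h1:8  h2:7  h3:7  h4:6  h5:2  h6:2  h7:2  h8:0 → peak 8
C@5: h1:8  h2:7  h3:7  h4:4  h5:2  h6:2  h7:2  h8:2 → peak 8
Best is C@4, peak 8.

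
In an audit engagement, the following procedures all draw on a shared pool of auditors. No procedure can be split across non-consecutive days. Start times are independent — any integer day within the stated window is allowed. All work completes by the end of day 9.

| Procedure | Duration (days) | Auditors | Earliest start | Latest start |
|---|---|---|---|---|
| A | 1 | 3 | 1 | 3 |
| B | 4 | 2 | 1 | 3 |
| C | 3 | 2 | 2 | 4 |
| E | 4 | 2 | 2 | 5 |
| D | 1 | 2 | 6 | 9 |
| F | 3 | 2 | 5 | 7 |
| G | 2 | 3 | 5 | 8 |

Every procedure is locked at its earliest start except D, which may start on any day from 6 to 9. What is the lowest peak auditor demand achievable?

D@6: d1:5  d2:6  d3:6  d4:6  d5:7  d6:7  d7:2  d8:0  d9:0 → peak 7
D@7: d1:5  d2:6  d3:6  d4:6  d5:7  d6:5  d7:4  d8:0  d9:0 → peak 7
D@8: d1:5  d2:6  d3:6  d4:6  d5:7  d6:5  d7:2  d8:2  d9:0 → peak 7
D@9: d1:5  d2:6  d3:6  d4:6  d5:7  d6:5  d7:2  d8:0  d9:2 → peak 7
Best is D@6, peak 7.

7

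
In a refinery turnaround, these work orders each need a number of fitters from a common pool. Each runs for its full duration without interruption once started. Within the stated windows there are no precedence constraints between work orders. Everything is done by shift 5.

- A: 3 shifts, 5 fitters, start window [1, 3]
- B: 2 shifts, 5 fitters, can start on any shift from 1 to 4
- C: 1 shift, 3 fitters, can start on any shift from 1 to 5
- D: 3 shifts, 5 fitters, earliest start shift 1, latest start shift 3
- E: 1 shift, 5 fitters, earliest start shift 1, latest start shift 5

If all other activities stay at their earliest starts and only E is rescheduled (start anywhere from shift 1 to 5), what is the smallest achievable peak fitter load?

E@1: s1:23  s2:15  s3:10  s4:0  s5:0 → peak 23
E@2: s1:18  s2:20  s3:10  s4:0  s5:0 → peak 20
E@3: s1:18  s2:15  s3:15  s4:0  s5:0 → peak 18
E@4: s1:18  s2:15  s3:10  s4:5  s5:0 → peak 18
E@5: s1:18  s2:15  s3:10  s4:0  s5:5 → peak 18
Best is E@3, peak 18.

18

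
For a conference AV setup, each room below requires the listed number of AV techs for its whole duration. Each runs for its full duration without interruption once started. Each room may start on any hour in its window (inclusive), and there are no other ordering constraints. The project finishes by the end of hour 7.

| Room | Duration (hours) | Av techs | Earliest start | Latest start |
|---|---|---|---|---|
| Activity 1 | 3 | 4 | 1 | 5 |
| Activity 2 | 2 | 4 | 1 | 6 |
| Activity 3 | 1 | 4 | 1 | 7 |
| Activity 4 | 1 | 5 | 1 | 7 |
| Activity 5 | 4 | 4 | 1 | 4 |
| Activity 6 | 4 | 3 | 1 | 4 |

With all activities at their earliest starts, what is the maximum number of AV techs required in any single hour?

Early-start schedule: Activity 1@1, Activity 2@1, Activity 3@1, Activity 4@1, Activity 5@1, Activity 6@1.
Load per hour: hour 1: 24, hour 2: 15, hour 3: 11, hour 4: 7, hour 5: 0, hour 6: 0, hour 7: 0.
Peak is 24.

24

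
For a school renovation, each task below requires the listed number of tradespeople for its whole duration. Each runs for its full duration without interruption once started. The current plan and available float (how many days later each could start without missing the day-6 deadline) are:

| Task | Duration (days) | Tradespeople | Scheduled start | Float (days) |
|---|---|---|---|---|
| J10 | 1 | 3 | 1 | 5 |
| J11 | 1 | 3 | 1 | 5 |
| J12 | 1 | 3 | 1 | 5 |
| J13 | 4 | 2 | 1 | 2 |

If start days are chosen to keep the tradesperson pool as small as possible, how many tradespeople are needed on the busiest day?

Early-start (J10@1, J11@1, J12@1, J13@1) gives peak 11: d1:11  d2:2  d3:2  d4:2  d5:0  d6:0.
Shift J11→2, J12→3.
Schedule J10@1, J11@2, J12@3, J13@1: d1:5  d2:5  d3:5  d4:2  d5:0  d6:0 — peak 5.

5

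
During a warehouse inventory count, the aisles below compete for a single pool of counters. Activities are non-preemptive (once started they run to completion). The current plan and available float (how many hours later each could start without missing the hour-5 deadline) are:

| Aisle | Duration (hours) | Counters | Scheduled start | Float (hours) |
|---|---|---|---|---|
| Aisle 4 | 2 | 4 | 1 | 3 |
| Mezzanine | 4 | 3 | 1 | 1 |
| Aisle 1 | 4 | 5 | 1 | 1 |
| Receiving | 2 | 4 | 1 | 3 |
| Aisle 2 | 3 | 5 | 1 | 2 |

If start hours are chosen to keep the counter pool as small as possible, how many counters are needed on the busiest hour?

Early-start (Aisle 4@1, Mezzanine@1, Aisle 1@1, Receiving@1, Aisle 2@1) gives peak 21: h1:21  h2:21  h3:13  h4:8  h5:0.
Shift Aisle 2→3.
Schedule Aisle 4@1, Mezzanine@1, Aisle 1@1, Receiving@1, Aisle 2@3: h1:16  h2:16  h3:13  h4:13  h5:5 — peak 16.

16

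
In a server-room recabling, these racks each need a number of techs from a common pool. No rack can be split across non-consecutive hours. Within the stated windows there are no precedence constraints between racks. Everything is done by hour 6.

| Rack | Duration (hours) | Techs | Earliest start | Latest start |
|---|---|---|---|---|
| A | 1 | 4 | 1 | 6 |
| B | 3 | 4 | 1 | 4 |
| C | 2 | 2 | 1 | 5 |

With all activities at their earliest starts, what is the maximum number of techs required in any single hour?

10

Early-start schedule: A@1, B@1, C@1.
Load per hour: hour 1: 10, hour 2: 6, hour 3: 4, hour 4: 0, hour 5: 0, hour 6: 0.
Peak is 10.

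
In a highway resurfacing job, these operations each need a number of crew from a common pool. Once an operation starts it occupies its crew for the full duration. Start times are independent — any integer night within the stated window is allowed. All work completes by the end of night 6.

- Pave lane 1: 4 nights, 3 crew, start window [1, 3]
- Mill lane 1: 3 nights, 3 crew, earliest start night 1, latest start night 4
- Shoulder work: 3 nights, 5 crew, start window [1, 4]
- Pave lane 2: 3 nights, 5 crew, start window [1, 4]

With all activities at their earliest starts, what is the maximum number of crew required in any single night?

Early-start schedule: Pave lane 1@1, Mill lane 1@1, Shoulder work@1, Pave lane 2@1.
Load per night: night 1: 16, night 2: 16, night 3: 16, night 4: 3, night 5: 0, night 6: 0.
Peak is 16.

16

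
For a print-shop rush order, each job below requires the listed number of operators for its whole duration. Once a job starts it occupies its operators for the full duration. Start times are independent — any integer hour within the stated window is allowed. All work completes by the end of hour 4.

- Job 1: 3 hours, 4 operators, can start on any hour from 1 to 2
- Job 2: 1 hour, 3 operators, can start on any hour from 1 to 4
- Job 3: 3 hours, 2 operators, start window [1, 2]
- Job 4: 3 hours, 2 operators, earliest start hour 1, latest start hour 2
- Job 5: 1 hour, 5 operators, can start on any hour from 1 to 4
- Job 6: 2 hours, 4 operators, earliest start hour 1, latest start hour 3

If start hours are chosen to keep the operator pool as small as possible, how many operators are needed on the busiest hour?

Early-start (Job 1@1, Job 2@1, Job 3@1, Job 4@1, Job 5@1, Job 6@1) gives peak 20: h1:20  h2:12  h3:8  h4:0.
Shift Job 5→4, Job 6→2.
Schedule Job 1@1, Job 2@1, Job 3@1, Job 4@1, Job 5@4, Job 6@2: h1:11  h2:12  h3:12  h4:5 — peak 12.

12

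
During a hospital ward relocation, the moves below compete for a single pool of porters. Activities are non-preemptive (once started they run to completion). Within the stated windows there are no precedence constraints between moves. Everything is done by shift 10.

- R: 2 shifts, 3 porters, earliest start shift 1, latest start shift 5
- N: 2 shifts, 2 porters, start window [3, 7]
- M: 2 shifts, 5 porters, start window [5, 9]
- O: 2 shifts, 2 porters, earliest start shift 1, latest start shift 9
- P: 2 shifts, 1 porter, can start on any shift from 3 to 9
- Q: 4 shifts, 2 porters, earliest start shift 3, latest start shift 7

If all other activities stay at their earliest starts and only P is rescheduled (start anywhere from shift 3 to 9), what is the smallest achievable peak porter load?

P@3: s1:5  s2:5  s3:5  s4:5  s5:7  s6:7  s7:0  s8:0  s9:0  s10:0 → peak 7
P@4: s1:5  s2:5  s3:4  s4:5  s5:8  s6:7  s7:0  s8:0  s9:0  s10:0 → peak 8
P@5: s1:5  s2:5  s3:4  s4:4  s5:8  s6:8  s7:0  s8:0  s9:0  s10:0 → peak 8
P@6: s1:5  s2:5  s3:4  s4:4  s5:7  s6:8  s7:1  s8:0  s9:0  s10:0 → peak 8
P@7: s1:5  s2:5  s3:4  s4:4  s5:7  s6:7  s7:1  s8:1  s9:0  s10:0 → peak 7
P@8: s1:5  s2:5  s3:4  s4:4  s5:7  s6:7  s7:0  s8:1  s9:1  s10:0 → peak 7
P@9: s1:5  s2:5  s3:4  s4:4  s5:7  s6:7  s7:0  s8:0  s9:1  s10:1 → peak 7
Best is P@3, peak 7.

7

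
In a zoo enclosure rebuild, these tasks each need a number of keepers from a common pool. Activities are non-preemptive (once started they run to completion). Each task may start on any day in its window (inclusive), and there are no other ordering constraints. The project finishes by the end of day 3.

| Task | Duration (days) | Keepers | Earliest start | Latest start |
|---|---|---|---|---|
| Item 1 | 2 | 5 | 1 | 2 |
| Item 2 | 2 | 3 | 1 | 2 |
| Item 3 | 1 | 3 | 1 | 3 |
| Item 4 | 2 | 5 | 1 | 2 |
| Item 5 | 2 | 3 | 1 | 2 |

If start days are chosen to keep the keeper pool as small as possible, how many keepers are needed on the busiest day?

Early-start (Item 1@1, Item 2@1, Item 3@1, Item 4@1, Item 5@1) gives peak 19: d1:19  d2:16  d3:0.
Shift Item 5→2.
Schedule Item 1@1, Item 2@1, Item 3@1, Item 4@1, Item 5@2: d1:16  d2:16  d3:3 — peak 16.

16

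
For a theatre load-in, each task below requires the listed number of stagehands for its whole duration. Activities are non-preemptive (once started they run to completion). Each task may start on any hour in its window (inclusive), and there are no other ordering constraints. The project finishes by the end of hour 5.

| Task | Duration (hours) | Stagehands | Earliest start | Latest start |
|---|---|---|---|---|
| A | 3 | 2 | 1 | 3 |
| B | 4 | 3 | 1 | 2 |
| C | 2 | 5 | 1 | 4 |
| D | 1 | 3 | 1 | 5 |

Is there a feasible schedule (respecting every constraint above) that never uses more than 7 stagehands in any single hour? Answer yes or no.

The minimum achievable peak is 8; 7 < 8, so no feasible schedule stays within the cap.

no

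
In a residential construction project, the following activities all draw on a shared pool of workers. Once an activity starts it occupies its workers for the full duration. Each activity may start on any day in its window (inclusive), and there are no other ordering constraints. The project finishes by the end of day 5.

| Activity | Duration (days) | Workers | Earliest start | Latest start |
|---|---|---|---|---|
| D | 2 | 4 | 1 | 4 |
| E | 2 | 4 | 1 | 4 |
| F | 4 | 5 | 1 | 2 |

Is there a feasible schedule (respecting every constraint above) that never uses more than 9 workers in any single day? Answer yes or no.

yes

Schedule D@1, E@3, F@1: d1:9  d2:9  d3:9  d4:9  d5:0 — peak 9 ≤ 9.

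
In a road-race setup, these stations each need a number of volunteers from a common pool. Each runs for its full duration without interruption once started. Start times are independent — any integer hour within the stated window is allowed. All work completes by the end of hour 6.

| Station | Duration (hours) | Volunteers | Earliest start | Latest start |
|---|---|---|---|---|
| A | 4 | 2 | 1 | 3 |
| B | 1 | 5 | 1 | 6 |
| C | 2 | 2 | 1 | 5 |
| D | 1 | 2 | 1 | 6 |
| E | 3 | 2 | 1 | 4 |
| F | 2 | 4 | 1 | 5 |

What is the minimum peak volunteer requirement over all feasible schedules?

6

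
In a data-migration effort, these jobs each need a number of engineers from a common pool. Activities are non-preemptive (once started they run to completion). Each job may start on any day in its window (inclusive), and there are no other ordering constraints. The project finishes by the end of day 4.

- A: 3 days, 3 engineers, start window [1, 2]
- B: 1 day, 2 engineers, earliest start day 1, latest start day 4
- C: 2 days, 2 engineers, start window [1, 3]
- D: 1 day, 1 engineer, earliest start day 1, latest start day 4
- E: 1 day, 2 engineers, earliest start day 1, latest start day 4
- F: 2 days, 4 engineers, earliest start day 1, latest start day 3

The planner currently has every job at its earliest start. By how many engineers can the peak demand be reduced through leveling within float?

7

Early-start peak: d1:14  d2:9  d3:3  d4:0 ⇒ 14.
Leveled (A@1, B@1, C@1, D@2, E@4, F@3): d1:7  d2:6  d3:7  d4:6 ⇒ 7.
Reduction 14 − 7 = 7.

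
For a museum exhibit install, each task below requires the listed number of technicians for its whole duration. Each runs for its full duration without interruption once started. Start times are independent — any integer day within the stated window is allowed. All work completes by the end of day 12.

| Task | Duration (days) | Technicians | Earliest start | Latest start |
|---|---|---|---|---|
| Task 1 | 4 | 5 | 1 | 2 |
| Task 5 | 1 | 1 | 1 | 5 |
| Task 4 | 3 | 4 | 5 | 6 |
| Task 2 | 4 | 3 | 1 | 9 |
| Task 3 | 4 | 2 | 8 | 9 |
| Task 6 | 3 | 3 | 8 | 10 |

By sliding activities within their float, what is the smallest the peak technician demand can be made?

Early-start (Task 1@1, Task 5@1, Task 4@5, Task 2@1, Task 3@8, Task 6@8) gives peak 9: d1:9  d2:8  d3:8  d4:8  d5:4  d6:4  d7:4  d8:5  d9:5  d10:5  d11:2  d12:0.
Shift Task 2→5, Task 6→9.
Schedule Task 1@1, Task 5@1, Task 4@5, Task 2@5, Task 3@8, Task 6@9: d1:6  d2:5  d3:5  d4:5  d5:7  d6:7  d7:7  d8:5  d9:5  d10:5  d11:5  d12:0 — peak 7.

7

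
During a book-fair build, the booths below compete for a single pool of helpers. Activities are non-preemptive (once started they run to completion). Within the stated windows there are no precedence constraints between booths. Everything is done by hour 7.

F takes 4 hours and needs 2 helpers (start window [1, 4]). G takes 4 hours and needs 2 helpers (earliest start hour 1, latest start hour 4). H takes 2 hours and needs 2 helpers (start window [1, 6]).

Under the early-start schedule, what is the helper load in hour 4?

4

At early start, hour 4 has: F, G.
Demand: 2 + 2 = 4.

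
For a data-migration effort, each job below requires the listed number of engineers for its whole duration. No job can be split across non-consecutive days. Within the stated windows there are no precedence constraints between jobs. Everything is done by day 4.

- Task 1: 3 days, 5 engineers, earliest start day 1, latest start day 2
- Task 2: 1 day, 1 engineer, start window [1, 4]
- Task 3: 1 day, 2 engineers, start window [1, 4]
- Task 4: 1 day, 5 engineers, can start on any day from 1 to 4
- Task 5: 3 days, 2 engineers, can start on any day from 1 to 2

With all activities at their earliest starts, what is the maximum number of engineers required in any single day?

15

Early-start schedule: Task 1@1, Task 2@1, Task 3@1, Task 4@1, Task 5@1.
Load per day: day 1: 15, day 2: 7, day 3: 7, day 4: 0.
Peak is 15.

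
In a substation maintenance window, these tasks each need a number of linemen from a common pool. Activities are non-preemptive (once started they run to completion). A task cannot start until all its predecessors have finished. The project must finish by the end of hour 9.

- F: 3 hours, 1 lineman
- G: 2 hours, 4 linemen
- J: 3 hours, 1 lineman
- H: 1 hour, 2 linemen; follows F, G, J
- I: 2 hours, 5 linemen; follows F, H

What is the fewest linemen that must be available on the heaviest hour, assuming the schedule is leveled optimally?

Early-start (F@1, G@1, J@1, H@4, I@5) gives peak 6: h1:6  h2:6  h3:2  h4:2  h5:5  h6:5  h7:0  h8:0  h9:0.
Shift J→3, H→6, I→7.
Schedule F@1, G@1, J@3, H@6, I@7: h1:5  h2:5  h3:2  h4:1  h5:1  h6:2  h7:5  h8:5  h9:0 — peak 5.

5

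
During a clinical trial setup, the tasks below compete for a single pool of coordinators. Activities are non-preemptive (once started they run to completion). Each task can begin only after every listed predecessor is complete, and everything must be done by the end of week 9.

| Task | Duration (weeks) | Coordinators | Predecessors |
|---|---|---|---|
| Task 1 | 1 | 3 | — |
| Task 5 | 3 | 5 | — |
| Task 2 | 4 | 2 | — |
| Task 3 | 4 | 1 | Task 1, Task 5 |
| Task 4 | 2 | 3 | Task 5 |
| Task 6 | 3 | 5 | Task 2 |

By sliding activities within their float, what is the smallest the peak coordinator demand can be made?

7

Early-start (Task 1@1, Task 5@1, Task 2@1, Task 3@4, Task 4@4, Task 6@5) gives peak 10: w1:10  w2:7  w3:7  w4:6  w5:9  w6:6  w7:6  w8:0  w9:0.
Shift Task 5→2, Task 3→5, Task 4→5, Task 6→7.
Schedule Task 1@1, Task 5@2, Task 2@1, Task 3@5, Task 4@5, Task 6@7: w1:5  w2:7  w3:7  w4:7  w5:4  w6:4  w7:6  w8:6  w9:5 — peak 7.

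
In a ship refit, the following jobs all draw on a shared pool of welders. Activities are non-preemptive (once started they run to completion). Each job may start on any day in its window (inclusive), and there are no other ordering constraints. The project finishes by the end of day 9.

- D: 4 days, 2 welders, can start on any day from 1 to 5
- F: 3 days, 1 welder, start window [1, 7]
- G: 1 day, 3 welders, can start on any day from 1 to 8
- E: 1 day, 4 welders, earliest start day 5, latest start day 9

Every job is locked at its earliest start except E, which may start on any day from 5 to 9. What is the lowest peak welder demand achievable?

E@5: d1:6  d2:3  d3:3  d4:2  d5:4  d6:0  d7:0  d8:0  d9:0 → peak 6
E@6: d1:6  d2:3  d3:3  d4:2  d5:0  d6:4  d7:0  d8:0  d9:0 → peak 6
E@7: d1:6  d2:3  d3:3  d4:2  d5:0  d6:0  d7:4  d8:0  d9:0 → peak 6
E@8: d1:6  d2:3  d3:3  d4:2  d5:0  d6:0  d7:0  d8:4  d9:0 → peak 6
E@9: d1:6  d2:3  d3:3  d4:2  d5:0  d6:0  d7:0  d8:0  d9:4 → peak 6
Best is E@5, peak 6.

6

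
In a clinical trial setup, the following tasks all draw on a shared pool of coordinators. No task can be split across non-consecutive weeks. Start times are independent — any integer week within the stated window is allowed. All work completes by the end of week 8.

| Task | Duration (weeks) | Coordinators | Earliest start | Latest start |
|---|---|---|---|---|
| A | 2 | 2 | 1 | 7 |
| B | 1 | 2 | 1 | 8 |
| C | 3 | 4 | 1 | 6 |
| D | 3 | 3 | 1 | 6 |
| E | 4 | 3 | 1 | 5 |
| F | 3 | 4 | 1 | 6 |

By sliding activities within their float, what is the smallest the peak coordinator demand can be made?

7

Early-start (A@1, B@1, C@1, D@1, E@1, F@1) gives peak 18: w1:18  w2:16  w3:14  w4:3  w5:0  w6:0  w7:0  w8:0.
Shift C→2, D→3, E→5, F→6.
Schedule A@1, B@1, C@2, D@3, E@5, F@6: w1:4  w2:6  w3:7  w4:7  w5:6  w6:7  w7:7  w8:7 — peak 7.
Total coordinator-weeks = 51 over 8 weeks ⇒ peak ≥ ⌈51/8⌉ = 7, so 7 is optimal.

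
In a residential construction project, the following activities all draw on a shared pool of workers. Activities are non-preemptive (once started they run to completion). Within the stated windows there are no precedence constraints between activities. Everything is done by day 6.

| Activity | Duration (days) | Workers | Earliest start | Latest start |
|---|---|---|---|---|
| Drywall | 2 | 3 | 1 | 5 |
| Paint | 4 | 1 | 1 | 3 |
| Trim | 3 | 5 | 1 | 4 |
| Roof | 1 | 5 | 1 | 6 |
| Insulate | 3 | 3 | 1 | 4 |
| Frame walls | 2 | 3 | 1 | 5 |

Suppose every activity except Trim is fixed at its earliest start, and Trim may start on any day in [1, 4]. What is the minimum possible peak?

Trim@1: d1:20  d2:15  d3:9  d4:1  d5:0  d6:0 → peak 20
Trim@2: d1:15  d2:15  d3:9  d4:6  d5:0  d6:0 → peak 15
Trim@3: d1:15  d2:10  d3:9  d4:6  d5:5  d6:0 → peak 15
Trim@4: d1:15  d2:10  d3:4  d4:6  d5:5  d6:5 → peak 15
Best is Trim@2, peak 15.

15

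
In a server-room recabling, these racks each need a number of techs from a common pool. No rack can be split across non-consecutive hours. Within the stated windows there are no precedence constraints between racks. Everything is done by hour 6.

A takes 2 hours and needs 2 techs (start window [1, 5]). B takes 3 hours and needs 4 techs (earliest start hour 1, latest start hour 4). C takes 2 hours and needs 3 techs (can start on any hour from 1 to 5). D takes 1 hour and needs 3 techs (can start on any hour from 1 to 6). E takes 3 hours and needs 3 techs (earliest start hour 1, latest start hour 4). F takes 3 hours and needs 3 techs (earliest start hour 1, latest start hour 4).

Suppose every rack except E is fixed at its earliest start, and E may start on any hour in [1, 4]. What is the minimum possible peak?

E@1: h1:18  h2:15  h3:10  h4:0  h5:0  h6:0 → peak 18
E@2: h1:15  h2:15  h3:10  h4:3  h5:0  h6:0 → peak 15
E@3: h1:15  h2:12  h3:10  h4:3  h5:3  h6:0 → peak 15
E@4: h1:15  h2:12  h3:7  h4:3  h5:3  h6:3 → peak 15
Best is E@2, peak 15.

15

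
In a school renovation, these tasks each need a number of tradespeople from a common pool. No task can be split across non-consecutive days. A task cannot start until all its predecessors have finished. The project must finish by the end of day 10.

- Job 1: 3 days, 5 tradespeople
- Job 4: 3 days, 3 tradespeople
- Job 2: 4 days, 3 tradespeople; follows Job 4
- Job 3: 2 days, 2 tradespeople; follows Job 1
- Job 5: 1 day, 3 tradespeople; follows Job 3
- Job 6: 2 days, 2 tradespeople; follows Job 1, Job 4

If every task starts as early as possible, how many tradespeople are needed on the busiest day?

8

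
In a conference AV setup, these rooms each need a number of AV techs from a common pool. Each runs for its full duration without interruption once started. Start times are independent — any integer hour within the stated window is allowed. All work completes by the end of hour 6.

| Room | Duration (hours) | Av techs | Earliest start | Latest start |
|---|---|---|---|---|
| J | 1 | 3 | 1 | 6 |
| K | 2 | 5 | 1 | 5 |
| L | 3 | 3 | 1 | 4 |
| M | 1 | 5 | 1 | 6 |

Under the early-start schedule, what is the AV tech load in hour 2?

At early start, hour 2 has: K, L.
Demand: 5 + 3 = 8.

8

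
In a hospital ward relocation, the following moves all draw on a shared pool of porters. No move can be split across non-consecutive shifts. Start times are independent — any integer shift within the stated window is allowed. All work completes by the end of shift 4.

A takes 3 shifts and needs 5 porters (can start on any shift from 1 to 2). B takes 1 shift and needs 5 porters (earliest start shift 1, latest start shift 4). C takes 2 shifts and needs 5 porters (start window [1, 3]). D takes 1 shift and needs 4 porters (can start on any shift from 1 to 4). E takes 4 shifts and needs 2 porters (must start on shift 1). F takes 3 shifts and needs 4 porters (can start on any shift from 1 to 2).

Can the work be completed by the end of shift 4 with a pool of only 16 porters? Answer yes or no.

yes

Schedule A@1, B@1, C@2, D@1, E@1, F@2: s1:16  s2:16  s3:16  s4:6 — peak 16 ≤ 16.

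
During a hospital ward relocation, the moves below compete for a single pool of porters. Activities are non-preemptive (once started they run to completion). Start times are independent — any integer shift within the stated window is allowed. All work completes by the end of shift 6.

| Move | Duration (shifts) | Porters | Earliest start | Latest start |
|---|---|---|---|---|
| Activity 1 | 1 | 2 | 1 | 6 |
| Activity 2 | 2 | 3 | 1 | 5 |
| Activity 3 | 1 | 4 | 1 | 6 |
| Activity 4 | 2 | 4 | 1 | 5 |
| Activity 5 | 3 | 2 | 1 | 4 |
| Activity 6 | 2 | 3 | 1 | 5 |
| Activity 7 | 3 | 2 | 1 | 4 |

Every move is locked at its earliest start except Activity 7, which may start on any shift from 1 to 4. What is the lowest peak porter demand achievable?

Activity 7@1: s1:20  s2:14  s3:4  s4:0  s5:0  s6:0 → peak 20
Activity 7@2: s1:18  s2:14  s3:4  s4:2  s5:0  s6:0 → peak 18
Activity 7@3: s1:18  s2:12  s3:4  s4:2  s5:2  s6:0 → peak 18
Activity 7@4: s1:18  s2:12  s3:2  s4:2  s5:2  s6:2 → peak 18
Best is Activity 7@2, peak 18.

18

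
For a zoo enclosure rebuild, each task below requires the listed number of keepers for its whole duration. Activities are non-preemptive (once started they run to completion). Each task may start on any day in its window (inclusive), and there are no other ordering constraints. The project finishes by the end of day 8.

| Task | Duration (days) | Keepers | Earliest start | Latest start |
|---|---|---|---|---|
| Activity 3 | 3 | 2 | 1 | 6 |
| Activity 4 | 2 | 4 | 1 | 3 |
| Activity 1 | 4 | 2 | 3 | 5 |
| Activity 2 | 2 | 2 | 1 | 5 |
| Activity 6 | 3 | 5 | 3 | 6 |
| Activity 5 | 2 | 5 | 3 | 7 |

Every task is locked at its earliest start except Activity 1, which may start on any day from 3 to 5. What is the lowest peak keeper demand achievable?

12

Activity 1@3: d1:8  d2:8  d3:14  d4:12  d5:7  d6:2  d7:0  d8:0 → peak 14
Activity 1@4: d1:8  d2:8  d3:12  d4:12  d5:7  d6:2  d7:2  d8:0 → peak 12
Activity 1@5: d1:8  d2:8  d3:12  d4:10  d5:7  d6:2  d7:2  d8:2 → peak 12
Best is Activity 1@4, peak 12.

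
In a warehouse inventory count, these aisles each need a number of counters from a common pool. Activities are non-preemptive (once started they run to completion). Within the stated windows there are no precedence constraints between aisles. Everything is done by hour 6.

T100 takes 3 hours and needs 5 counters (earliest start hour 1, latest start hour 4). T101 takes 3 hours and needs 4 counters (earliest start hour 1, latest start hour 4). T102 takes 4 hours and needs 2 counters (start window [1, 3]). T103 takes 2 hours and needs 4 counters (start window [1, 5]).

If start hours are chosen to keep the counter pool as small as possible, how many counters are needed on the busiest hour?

Early-start (T100@1, T101@1, T102@1, T103@1) gives peak 15: h1:15  h2:15  h3:11  h4:2  h5:0  h6:0.
Shift T101→4, T103→5.
Schedule T100@1, T101@4, T102@1, T103@5: h1:7  h2:7  h3:7  h4:6  h5:8  h6:8 — peak 8.
Total counter-hours = 43 over 6 hours ⇒ peak ≥ ⌈43/6⌉ = 8, so 8 is optimal.

8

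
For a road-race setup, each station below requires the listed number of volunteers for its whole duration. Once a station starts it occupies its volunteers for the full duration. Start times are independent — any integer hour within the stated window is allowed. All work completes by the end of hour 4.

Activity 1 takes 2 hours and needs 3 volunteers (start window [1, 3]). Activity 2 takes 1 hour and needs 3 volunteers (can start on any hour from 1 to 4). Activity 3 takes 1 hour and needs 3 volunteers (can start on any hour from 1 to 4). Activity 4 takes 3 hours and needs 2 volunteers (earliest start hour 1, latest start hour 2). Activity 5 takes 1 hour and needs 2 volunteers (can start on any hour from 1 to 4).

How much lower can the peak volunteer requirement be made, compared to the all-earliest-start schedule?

Early-start peak: h1:13  h2:5  h3:2  h4:0 ⇒ 13.
Leveled (Activity 1@1, Activity 2@3, Activity 3@4, Activity 4@1, Activity 5@4): h1:5  h2:5  h3:5  h4:5 ⇒ 5.
Reduction 13 − 5 = 8.

8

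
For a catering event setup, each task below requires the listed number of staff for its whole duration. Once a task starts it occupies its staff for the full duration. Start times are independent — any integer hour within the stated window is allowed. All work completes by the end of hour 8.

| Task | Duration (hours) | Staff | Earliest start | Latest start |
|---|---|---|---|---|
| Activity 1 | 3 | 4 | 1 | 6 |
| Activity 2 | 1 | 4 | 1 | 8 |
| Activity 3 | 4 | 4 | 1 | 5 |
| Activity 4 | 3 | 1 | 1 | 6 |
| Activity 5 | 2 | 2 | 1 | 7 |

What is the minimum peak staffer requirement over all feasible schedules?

6

Early-start (Activity 1@1, Activity 2@1, Activity 3@1, Activity 4@1, Activity 5@1) gives peak 15: h1:15  h2:11  h3:9  h4:4  h5:0  h6:0  h7:0  h8:0.
Shift Activity 2→4, Activity 3→5, Activity 5→4.
Schedule Activity 1@1, Activity 2@4, Activity 3@5, Activity 4@1, Activity 5@4: h1:5  h2:5  h3:5  h4:6  h5:6  h6:4  h7:4  h8:4 — peak 6.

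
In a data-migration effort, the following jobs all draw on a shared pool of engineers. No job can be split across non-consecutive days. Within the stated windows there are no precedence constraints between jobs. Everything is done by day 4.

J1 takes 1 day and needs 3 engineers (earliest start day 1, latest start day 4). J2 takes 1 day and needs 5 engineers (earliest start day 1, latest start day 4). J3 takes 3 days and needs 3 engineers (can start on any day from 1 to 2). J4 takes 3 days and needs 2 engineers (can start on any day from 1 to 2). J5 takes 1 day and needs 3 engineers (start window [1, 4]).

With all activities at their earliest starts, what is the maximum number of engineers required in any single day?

Early-start schedule: J1@1, J2@1, J3@1, J4@1, J5@1.
Load per day: day 1: 16, day 2: 5, day 3: 5, day 4: 0.
Peak is 16.

16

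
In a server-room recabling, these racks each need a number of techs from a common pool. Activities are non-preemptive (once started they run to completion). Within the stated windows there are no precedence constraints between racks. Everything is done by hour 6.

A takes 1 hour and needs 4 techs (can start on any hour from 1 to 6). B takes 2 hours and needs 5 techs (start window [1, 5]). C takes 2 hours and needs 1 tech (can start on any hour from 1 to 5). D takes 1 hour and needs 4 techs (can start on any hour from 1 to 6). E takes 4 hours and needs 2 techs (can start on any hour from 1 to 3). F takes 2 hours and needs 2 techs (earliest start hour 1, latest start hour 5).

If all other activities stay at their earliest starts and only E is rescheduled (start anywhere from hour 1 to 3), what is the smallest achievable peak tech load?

E@1: h1:18  h2:10  h3:2  h4:2  h5:0  h6:0 → peak 18
E@2: h1:16  h2:10  h3:2  h4:2  h5:2  h6:0 → peak 16
E@3: h1:16  h2:8  h3:2  h4:2  h5:2  h6:2 → peak 16
Best is E@2, peak 16.

16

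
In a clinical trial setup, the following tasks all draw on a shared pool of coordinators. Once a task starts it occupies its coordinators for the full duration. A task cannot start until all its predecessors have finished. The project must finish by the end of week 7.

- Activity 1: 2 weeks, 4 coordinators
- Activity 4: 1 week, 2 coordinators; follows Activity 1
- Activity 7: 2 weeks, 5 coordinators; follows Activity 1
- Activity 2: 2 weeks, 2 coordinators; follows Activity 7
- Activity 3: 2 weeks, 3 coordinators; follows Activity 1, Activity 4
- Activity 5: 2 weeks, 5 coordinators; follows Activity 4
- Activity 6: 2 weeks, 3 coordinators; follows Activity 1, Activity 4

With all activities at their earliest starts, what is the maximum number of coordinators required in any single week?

16

Early-start schedule: Activity 1@1, Activity 4@3, Activity 7@3, Activity 2@5, Activity 3@4, Activity 5@4, Activity 6@4.
Load per week: week 1: 4, week 2: 4, week 3: 7, week 4: 16, week 5: 13, week 6: 2, week 7: 0.
Peak is 16.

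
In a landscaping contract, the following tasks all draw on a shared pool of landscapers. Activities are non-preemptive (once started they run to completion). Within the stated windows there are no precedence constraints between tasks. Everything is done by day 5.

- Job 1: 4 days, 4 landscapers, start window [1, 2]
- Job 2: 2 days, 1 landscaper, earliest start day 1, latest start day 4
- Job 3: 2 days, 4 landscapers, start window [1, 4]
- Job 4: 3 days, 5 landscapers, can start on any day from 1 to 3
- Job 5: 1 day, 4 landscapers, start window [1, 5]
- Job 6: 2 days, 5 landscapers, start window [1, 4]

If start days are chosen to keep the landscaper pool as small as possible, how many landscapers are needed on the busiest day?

Early-start (Job 1@1, Job 2@1, Job 3@1, Job 4@1, Job 5@1, Job 6@1) gives peak 23: d1:23  d2:19  d3:9  d4:4  d5:0.
Shift Job 3→3, Job 5→5, Job 6→4.
Schedule Job 1@1, Job 2@1, Job 3@3, Job 4@1, Job 5@5, Job 6@4: d1:10  d2:10  d3:13  d4:13  d5:9 — peak 13.

13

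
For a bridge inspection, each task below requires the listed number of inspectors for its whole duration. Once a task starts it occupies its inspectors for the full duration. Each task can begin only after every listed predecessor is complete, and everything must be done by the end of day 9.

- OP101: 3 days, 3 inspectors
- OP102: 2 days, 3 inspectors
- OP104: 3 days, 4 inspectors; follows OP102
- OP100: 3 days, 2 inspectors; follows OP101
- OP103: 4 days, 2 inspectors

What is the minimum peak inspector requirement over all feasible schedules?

5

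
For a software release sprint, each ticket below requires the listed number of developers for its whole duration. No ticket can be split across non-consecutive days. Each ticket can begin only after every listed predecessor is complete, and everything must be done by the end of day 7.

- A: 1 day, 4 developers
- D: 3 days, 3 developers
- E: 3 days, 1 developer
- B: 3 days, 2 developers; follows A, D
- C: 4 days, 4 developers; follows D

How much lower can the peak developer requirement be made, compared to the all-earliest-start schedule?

Early-start peak: d1:8  d2:4  d3:4  d4:6  d5:6  d6:6  d7:4 ⇒ 8.
Leveled (A@1, D@1, E@2, B@4, C@4): d1:7  d2:4  d3:4  d4:7  d5:6  d6:6  d7:4 ⇒ 7.
Reduction 8 − 7 = 1.

1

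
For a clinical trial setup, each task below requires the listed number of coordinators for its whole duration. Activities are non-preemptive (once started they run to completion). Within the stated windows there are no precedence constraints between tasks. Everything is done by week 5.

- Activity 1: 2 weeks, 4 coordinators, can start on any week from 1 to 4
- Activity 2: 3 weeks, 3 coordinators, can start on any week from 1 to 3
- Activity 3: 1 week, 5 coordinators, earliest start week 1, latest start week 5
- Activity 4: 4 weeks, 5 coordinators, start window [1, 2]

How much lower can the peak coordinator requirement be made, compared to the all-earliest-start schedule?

Early-start peak: w1:17  w2:12  w3:8  w4:5  w5:0 ⇒ 17.
Leveled (Activity 1@1, Activity 2@3, Activity 3@1, Activity 4@2): w1:9  w2:9  w3:8  w4:8  w5:8 ⇒ 9.
Reduction 17 − 9 = 8.

8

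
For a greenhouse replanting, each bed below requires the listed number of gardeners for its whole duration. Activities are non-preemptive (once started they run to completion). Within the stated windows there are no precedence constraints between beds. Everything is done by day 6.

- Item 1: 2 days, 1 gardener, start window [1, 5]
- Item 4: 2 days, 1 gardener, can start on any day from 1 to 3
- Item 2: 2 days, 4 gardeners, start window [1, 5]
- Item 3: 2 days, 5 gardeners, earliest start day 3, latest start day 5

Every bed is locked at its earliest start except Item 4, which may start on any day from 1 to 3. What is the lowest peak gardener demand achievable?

6

Item 4@1: d1:6  d2:6  d3:5  d4:5  d5:0  d6:0 → peak 6
Item 4@2: d1:5  d2:6  d3:6  d4:5  d5:0  d6:0 → peak 6
Item 4@3: d1:5  d2:5  d3:6  d4:6  d5:0  d6:0 → peak 6
Best is Item 4@1, peak 6.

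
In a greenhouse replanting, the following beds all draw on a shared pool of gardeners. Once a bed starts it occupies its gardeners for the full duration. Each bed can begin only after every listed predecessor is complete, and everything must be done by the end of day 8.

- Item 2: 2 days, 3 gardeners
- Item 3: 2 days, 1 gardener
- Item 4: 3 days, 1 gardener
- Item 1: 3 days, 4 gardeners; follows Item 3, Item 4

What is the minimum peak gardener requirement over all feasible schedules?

Early-start (Item 2@1, Item 3@1, Item 4@1, Item 1@4) gives peak 5: d1:5  d2:5  d3:1  d4:4  d5:4  d6:4  d7:0  d8:0.
Shift Item 4→3, Item 1→6.
Schedule Item 2@1, Item 3@1, Item 4@3, Item 1@6: d1:4  d2:4  d3:1  d4:1  d5:1  d6:4  d7:4  d8:4 — peak 4.

4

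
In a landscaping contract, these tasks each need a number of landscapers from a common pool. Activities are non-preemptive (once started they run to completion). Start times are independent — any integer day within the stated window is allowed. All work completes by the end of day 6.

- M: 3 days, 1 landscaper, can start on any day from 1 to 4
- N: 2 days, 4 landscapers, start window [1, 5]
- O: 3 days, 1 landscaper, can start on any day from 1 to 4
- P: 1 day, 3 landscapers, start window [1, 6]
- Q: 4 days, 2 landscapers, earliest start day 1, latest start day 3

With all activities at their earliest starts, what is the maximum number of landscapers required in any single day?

11

Early-start schedule: M@1, N@1, O@1, P@1, Q@1.
Load per day: day 1: 11, day 2: 8, day 3: 4, day 4: 2, day 5: 0, day 6: 0.
Peak is 11.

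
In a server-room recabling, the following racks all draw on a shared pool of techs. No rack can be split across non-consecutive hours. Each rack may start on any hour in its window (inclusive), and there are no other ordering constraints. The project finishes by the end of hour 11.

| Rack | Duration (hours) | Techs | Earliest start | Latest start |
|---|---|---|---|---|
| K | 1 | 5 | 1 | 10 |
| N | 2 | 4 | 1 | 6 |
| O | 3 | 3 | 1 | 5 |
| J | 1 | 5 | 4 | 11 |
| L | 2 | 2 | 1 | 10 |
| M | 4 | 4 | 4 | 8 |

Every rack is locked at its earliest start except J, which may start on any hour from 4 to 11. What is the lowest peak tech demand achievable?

14

J@4: h1:14  h2:9  h3:3  h4:9  h5:4  h6:4  h7:4  h8:0  h9:0  h10:0  h11:0 → peak 14
J@5: h1:14  h2:9  h3:3  h4:4  h5:9  h6:4  h7:4  h8:0  h9:0  h10:0  h11:0 → peak 14
J@6: h1:14  h2:9  h3:3  h4:4  h5:4  h6:9  h7:4  h8:0  h9:0  h10:0  h11:0 → peak 14
J@7: h1:14  h2:9  h3:3  h4:4  h5:4  h6:4  h7:9  h8:0  h9:0  h10:0  h11:0 → peak 14
J@8: h1:14  h2:9  h3:3  h4:4  h5:4  h6:4  h7:4  h8:5  h9:0  h10:0  h11:0 → peak 14
J@9: h1:14  h2:9  h3:3  h4:4  h5:4  h6:4  h7:4  h8:0  h9:5  h10:0  h11:0 → peak 14
J@10: h1:14  h2:9  h3:3  h4:4  h5:4  h6:4  h7:4  h8:0  h9:0  h10:5  h11:0 → peak 14
J@11: h1:14  h2:9  h3:3  h4:4  h5:4  h6:4  h7:4  h8:0  h9:0  h10:0  h11:5 → peak 14
Best is J@4, peak 14.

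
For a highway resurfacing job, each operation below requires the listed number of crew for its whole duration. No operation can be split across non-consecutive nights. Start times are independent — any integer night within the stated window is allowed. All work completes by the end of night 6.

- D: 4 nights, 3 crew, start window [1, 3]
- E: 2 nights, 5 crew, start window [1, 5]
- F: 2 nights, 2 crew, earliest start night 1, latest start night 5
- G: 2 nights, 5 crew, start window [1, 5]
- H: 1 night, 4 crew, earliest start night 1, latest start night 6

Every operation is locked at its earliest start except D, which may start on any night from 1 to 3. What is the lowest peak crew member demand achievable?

16

D@1: n1:19  n2:15  n3:3  n4:3  n5:0  n6:0 → peak 19
D@2: n1:16  n2:15  n3:3  n4:3  n5:3  n6:0 → peak 16
D@3: n1:16  n2:12  n3:3  n4:3  n5:3  n6:3 → peak 16
Best is D@2, peak 16.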